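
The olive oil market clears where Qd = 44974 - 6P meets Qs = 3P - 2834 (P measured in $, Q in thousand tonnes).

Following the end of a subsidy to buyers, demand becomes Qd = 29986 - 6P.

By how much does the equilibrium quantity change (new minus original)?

-4996

Initially, 44974 - 6P = 3P - 2834, so 47808 = 9P and P = 5312, Q = 13102.
The shock moves the curves to Qd = 29986 - 6P and Qs = 3P - 2834.
New equilibrium: 29986 - 6P = 3P - 2834 ⇒ 32820 = 9P ⇒ P = 10940/3 ≈ 3646.6667, Q = 8106.
ΔQ = 8106 − 13102 = -4996.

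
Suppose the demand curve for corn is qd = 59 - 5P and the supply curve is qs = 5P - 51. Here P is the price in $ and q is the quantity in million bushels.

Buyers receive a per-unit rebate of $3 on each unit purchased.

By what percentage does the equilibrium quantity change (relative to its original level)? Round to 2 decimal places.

+187.50

Original equilibrium: 59 - 5P = 5P - 51 gives 110 = 10P, so P = 11 and q = 4.
Since buyers' out-of-pocket price is the market price minus the rebate, the effective demand curve becomes qd = 74 - 5P.
Equate the new curves: 74 - 5P = 5P - 51, giving 125 = 10P, P = 12.5, q = 11.5.
%Δq = (11.5 − 4) / 4 × 100 = +187.50%.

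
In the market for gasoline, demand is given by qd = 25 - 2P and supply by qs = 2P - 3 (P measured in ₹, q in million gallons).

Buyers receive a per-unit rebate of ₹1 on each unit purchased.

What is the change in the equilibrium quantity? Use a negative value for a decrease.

Original equilibrium: 25 - 2P = 2P - 3 gives 28 = 4P, so P = 7 and q = 11.
Since buyers' out-of-pocket price is the market price minus the rebate, the effective demand curve becomes qd = 27 - 2P.
Equate the new curves: 27 - 2P = 2P - 3, giving 30 = 4P, P = 7.5, q = 12.
Δq = 12 − 11 = +1.

+1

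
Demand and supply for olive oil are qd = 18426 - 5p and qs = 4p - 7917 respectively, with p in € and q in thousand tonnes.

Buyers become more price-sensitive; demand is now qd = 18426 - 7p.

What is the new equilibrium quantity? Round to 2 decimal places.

Initially, 18426 - 5p = 4p - 7917, so 26343 = 9p and p = 2927, q = 3791.
After the shift, demand is qd = 18426 - 7p and supply is qs = 4p - 7917.
New equilibrium: 18426 - 7p = 4p - 7917 ⇒ 26343 = 11p ⇒ p = 26343/11 ≈ 2394.8182, q = 18285/11 ≈ 1662.2727.

1662.27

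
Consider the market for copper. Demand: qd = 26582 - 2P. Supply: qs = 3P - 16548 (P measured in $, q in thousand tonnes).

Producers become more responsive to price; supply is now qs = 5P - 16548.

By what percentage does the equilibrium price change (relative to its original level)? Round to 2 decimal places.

Original equilibrium: 26582 - 2P = 3P - 16548 gives 43130 = 5P, so P = 8626 and q = 9330.
The new curves are qd = 26582 - 2P (demand) and qs = 5P - 16548 (supply).
Clearing the new market: 26582 - 2P = 5P - 16548, so P = 43130/7 ≈ 6161.4286 and q = 99814/7 ≈ 14259.1429.
%ΔP = (6161.4286 − 8626) / 8626 × 100 = -28.57%.

-28.57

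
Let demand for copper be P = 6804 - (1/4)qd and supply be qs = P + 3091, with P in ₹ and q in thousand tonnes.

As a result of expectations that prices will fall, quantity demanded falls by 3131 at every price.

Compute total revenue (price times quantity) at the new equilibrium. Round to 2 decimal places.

30608412.24

Before the shock: 27216 - 4P = P + 3091 ⇒ 24125 = 5P ⇒ P = 4825, q = 7916.
After the shift, demand is qd = 24085 - 4P and supply is qs = P + 3091.
Clearing the new market: 24085 - 4P = P + 3091, so P = 4198.8 and q = 7289.8.
New expenditure = 4198.8 × 7289.8 = 30608412.24.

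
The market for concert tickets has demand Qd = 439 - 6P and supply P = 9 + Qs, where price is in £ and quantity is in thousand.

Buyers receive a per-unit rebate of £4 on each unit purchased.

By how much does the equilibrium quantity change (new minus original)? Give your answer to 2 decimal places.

Original equilibrium: 439 - 6P = P - 9 gives 448 = 7P, so P = 64 and Q = 55.
Since buyers' out-of-pocket price is the market price minus the rebate, the effective demand curve becomes Qd = 463 - 6P.
Equate the new curves: 463 - 6P = P - 9, giving 472 = 7P, P = 472/7 ≈ 67.4286, Q = 409/7 ≈ 58.4286.
ΔQ = 58.4286 − 55 = +3.43.

+3.43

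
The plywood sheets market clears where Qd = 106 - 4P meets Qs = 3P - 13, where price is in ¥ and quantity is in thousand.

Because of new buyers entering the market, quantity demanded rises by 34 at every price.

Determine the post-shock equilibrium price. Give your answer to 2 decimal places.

21.86

Before the shock: 106 - 4P = 3P - 13 ⇒ 119 = 7P ⇒ P = 17, Q = 38.
The new curves are Qd = 140 - 4P (demand) and Qs = 3P - 13 (supply).
Equate the new curves: 140 - 4P = 3P - 13, giving 153 = 7P, P = 153/7 ≈ 21.8571, Q = 368/7 ≈ 52.5714.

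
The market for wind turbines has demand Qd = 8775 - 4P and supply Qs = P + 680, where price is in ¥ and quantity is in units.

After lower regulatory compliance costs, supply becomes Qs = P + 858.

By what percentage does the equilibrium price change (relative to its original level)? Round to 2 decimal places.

-2.20

Before the shock: 8775 - 4P = P + 680 ⇒ 8095 = 5P ⇒ P = 1619, Q = 2299.
With the change applied: demand Qd = 8775 - 4P, supply Qs = P + 858.
Setting them equal: 8775 - 4P = P + 858 → 7917 = 5P, so P = 1583.4 and Q = 2441.4.
%ΔP = (1583.4 − 1619) / 1619 × 100 = -2.20%.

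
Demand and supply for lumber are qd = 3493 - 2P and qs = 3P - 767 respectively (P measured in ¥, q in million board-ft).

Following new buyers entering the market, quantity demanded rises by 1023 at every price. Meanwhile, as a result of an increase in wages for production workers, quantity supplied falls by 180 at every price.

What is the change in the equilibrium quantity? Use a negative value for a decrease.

+541.8

Original equilibrium: 3493 - 2P = 3P - 767 gives 4260 = 5P, so P = 852 and q = 1789.
The shock moves the curves to qd = 4516 - 2P and qs = 3P - 947.
Setting them equal: 4516 - 2P = 3P - 947 → 5463 = 5P, so P = 1092.6 and q = 2330.8.
Δq = 2330.8 − 1789 = +541.8.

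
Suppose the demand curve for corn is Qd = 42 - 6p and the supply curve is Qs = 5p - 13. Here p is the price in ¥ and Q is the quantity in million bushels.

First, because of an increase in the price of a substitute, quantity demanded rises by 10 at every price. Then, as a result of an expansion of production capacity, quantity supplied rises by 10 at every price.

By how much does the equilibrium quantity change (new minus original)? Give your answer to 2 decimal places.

Before the shock: 42 - 6p = 5p - 13 ⇒ 55 = 11p ⇒ p = 5, Q = 12.
With the change applied: demand Qd = 52 - 6p, supply Qs = 5p - 3.
Clearing the new market: 52 - 6p = 5p - 3, so p = 5 and Q = 22.
ΔQ = 22 − 12 = +10.00.

+10.00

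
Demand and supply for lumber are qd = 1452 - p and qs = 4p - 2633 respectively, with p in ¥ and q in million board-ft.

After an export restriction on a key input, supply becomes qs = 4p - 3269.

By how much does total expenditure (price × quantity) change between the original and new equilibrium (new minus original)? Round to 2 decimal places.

Before the shock: 1452 - p = 4p - 2633 ⇒ 4085 = 5p ⇒ p = 817, q = 635.
The new curves are qd = 1452 - p (demand) and qs = 4p - 3269 (supply).
Setting them equal: 1452 - p = 4p - 3269 → 4721 = 5p, so p = 944.2 and q = 507.8.
Expenditure moves from 817×635 = 518795 to 944.2×507.8 = 479464.76; change = -39330.24.

-39330.24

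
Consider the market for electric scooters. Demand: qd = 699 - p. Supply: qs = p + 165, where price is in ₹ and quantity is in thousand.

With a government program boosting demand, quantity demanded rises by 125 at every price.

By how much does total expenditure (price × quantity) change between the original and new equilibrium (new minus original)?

Before the shock: 699 - p = p + 165 ⇒ 534 = 2p ⇒ p = 267, q = 432.
The shock moves the curves to qd = 824 - p and qs = p + 165.
Setting them equal: 824 - p = p + 165 → 659 = 2p, so p = 329.5 and q = 494.5.
Expenditure moves from 267×432 = 115344 to 329.5×494.5 = 162937.75; change = +47593.75.

+47593.75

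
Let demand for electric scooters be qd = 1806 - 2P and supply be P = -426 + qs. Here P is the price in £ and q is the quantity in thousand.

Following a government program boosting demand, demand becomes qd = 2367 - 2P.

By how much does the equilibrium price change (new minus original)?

Original equilibrium: 1806 - 2P = P + 426 gives 1380 = 3P, so P = 460 and q = 886.
The shock moves the curves to qd = 2367 - 2P and qs = P + 426.
Setting them equal: 2367 - 2P = P + 426 → 1941 = 3P, so P = 647 and q = 1073.
ΔP = 647 − 460 = +187.

+187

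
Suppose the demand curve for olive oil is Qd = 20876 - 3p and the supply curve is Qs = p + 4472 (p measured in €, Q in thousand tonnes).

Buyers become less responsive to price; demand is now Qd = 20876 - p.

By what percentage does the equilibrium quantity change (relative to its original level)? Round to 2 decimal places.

+47.84

Solve the original market: 20876 - 3p = p + 4472, hence p = 4101 and Q = 8573.
The shock moves the curves to Qd = 20876 - p and Qs = p + 4472.
Setting them equal: 20876 - p = p + 4472 → 16404 = 2p, so p = 8202 and Q = 12674.
%ΔQ = (12674 − 8573) / 8573 × 100 = +47.84%.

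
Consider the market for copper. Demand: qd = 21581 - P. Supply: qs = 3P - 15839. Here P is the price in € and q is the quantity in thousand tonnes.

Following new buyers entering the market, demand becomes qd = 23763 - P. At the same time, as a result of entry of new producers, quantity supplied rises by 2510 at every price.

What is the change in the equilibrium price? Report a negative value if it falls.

Initially, 21581 - P = 3P - 15839, so 37420 = 4P and P = 9355, q = 12226.
After the shift, demand is qd = 23763 - P and supply is qs = 3P - 13329.
Setting them equal: 23763 - P = 3P - 13329 → 37092 = 4P, so P = 9273 and q = 14490.
ΔP = 9273 − 9355 = -82.

-82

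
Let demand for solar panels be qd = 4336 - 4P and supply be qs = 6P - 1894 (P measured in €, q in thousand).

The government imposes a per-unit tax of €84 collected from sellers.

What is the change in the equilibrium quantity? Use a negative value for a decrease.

Initially, 4336 - 4P = 6P - 1894, so 6230 = 10P and P = 623, q = 1844.
Since sellers keep the price net of the tax, the effective supply curve becomes qs = 6P - 2398.
Clearing the new market: 4336 - 4P = 6P - 2398, so P = 673.4 and q = 1642.4.
Δq = 1642.4 − 1844 = -201.6.

-201.6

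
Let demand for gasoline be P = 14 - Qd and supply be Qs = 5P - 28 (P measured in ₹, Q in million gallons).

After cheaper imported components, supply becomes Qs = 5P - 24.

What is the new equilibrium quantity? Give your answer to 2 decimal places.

7.67

Initially, 14 - P = 5P - 28, so 42 = 6P and P = 7, Q = 7.
With the change applied: demand Qd = 14 - P, supply Qs = 5P - 24.
Setting them equal: 14 - P = 5P - 24 → 38 = 6P, so P = 19/3 ≈ 6.3333 and Q = 23/3 ≈ 7.6667.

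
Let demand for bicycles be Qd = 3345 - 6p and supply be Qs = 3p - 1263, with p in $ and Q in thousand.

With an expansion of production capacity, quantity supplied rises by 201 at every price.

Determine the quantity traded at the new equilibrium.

Solve the original market: 3345 - 6p = 3p - 1263, hence p = 512 and Q = 273.
With the change applied: demand Qd = 3345 - 6p, supply Qs = 3p - 1062.
Clearing the new market: 3345 - 6p = 3p - 1062, so p = 1469/3 ≈ 489.6667 and Q = 407.

407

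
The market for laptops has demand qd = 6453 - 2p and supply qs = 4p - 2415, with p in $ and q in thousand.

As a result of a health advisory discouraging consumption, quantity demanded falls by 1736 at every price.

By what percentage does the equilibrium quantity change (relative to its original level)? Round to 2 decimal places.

-33.10

Initially, 6453 - 2p = 4p - 2415, so 8868 = 6p and p = 1478, q = 3497.
With the change applied: demand qd = 4717 - 2p, supply qs = 4p - 2415.
Setting them equal: 4717 - 2p = 4p - 2415 → 7132 = 6p, so p = 3566/3 ≈ 1188.6667 and q = 7019/3 ≈ 2339.6667.
%Δq = (2339.6667 − 3497) / 3497 × 100 = -33.10%.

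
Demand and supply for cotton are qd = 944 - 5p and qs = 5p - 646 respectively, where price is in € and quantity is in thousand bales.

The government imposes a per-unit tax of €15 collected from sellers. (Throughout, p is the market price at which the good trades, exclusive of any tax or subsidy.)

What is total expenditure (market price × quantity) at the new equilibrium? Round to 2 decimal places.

Solve the original market: 944 - 5p = 5p - 646, hence p = 159 and q = 149.
Since sellers keep the price net of the tax, the effective supply curve becomes qs = 5p - 721.
New equilibrium: 944 - 5p = 5p - 721 ⇒ 1665 = 10p ⇒ p = 166.5, q = 111.5.
New expenditure = 166.5 × 111.5 = 18564.75.

18564.75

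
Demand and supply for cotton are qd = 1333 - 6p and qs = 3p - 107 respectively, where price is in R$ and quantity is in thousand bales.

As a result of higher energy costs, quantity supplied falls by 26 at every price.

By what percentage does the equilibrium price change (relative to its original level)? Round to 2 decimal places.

+1.81

Before the shock: 1333 - 6p = 3p - 107 ⇒ 1440 = 9p ⇒ p = 160, q = 373.
With the change applied: demand qd = 1333 - 6p, supply qs = 3p - 133.
Equate the new curves: 1333 - 6p = 3p - 133, giving 1466 = 9p, p = 1466/9 ≈ 162.8889, q = 1067/3 ≈ 355.6667.
%Δp = (162.8889 − 160) / 160 × 100 = +1.81%.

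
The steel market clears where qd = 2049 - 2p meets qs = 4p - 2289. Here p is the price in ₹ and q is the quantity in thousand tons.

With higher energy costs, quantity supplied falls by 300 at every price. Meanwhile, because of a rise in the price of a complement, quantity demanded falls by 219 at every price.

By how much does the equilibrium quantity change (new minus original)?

Before the shock: 2049 - 2p = 4p - 2289 ⇒ 4338 = 6p ⇒ p = 723, q = 603.
The shock moves the curves to qd = 1830 - 2p and qs = 4p - 2589.
New equilibrium: 1830 - 2p = 4p - 2589 ⇒ 4419 = 6p ⇒ p = 736.5, q = 357.
Δq = 357 − 603 = -246.

-246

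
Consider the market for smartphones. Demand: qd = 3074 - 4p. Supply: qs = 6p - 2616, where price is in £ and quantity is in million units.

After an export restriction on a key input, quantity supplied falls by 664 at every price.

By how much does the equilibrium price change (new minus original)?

+66.4

Solve the original market: 3074 - 4p = 6p - 2616, hence p = 569 and q = 798.
After the shift, demand is qd = 3074 - 4p and supply is qs = 6p - 3280.
Equate the new curves: 3074 - 4p = 6p - 3280, giving 6354 = 10p, p = 635.4, q = 532.4.
Δp = 635.4 − 569 = +66.4.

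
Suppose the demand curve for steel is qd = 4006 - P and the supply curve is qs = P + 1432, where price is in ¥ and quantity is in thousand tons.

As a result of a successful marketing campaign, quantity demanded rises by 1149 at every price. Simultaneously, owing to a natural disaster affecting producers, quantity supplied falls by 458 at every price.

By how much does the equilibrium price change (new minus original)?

Original equilibrium: 4006 - P = P + 1432 gives 2574 = 2P, so P = 1287 and q = 2719.
After the shift, demand is qd = 5155 - P and supply is qs = P + 974.
Clearing the new market: 5155 - P = P + 974, so P = 2090.5 and q = 3064.5.
ΔP = 2090.5 − 1287 = +803.5.

+803.5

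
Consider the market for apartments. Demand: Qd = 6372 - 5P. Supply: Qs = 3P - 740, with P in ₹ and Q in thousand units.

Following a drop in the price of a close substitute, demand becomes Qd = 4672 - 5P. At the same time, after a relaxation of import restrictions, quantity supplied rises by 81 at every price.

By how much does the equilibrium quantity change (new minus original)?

Initially, 6372 - 5P = 3P - 740, so 7112 = 8P and P = 889, Q = 1927.
The shock moves the curves to Qd = 4672 - 5P and Qs = 3P - 659.
Clearing the new market: 4672 - 5P = 3P - 659, so P = 666.375 and Q = 1340.125.
ΔQ = 1340.125 − 1927 = -586.875.

-586.875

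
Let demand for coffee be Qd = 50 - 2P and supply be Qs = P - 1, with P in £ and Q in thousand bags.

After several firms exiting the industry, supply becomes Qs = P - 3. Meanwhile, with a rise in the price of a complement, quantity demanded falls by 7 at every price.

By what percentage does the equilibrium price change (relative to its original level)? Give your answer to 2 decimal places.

Solve the original market: 50 - 2P = P - 1, hence P = 17 and Q = 16.
The new curves are Qd = 43 - 2P (demand) and Qs = P - 3 (supply).
Equate the new curves: 43 - 2P = P - 3, giving 46 = 3P, P = 46/3 ≈ 15.3333, Q = 37/3 ≈ 12.3333.
%ΔP = (15.3333 − 17) / 17 × 100 = -9.80%.

-9.80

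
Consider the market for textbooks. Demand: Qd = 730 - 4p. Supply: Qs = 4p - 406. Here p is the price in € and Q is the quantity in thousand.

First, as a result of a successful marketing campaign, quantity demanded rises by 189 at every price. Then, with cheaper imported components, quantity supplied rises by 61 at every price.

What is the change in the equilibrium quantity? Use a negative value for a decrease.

+125

Initially, 730 - 4p = 4p - 406, so 1136 = 8p and p = 142, Q = 162.
With the change applied: demand Qd = 919 - 4p, supply Qs = 4p - 345.
New equilibrium: 919 - 4p = 4p - 345 ⇒ 1264 = 8p ⇒ p = 158, Q = 287.
ΔQ = 287 − 162 = +125.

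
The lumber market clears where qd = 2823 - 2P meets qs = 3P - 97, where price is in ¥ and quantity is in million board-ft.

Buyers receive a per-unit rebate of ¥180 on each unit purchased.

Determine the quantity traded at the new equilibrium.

1871

Original equilibrium: 2823 - 2P = 3P - 97 gives 2920 = 5P, so P = 584 and q = 1655.
Since buyers' out-of-pocket price is the market price minus the rebate, the effective demand curve becomes qd = 3183 - 2P.
Clearing the new market: 3183 - 2P = 3P - 97, so P = 656 and q = 1871.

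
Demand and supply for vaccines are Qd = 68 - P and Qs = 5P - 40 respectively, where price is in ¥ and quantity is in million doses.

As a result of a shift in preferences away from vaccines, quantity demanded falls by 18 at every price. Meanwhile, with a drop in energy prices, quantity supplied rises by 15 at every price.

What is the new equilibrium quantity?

Original equilibrium: 68 - P = 5P - 40 gives 108 = 6P, so P = 18 and Q = 50.
The shock moves the curves to Qd = 50 - P and Qs = 5P - 25.
Clearing the new market: 50 - P = 5P - 25, so P = 12.5 and Q = 37.5.

37.5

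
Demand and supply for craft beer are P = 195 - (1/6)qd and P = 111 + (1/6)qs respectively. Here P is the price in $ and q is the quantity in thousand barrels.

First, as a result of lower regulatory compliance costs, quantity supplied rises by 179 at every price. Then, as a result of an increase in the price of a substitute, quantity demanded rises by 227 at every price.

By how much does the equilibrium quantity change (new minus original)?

Initially, 1170 - 6P = 6P - 666, so 1836 = 12P and P = 153, q = 252.
After the shift, demand is qd = 1397 - 6P and supply is qs = 6P - 487.
Clearing the new market: 1397 - 6P = 6P - 487, so P = 157 and q = 455.
Δq = 455 − 252 = +203.

+203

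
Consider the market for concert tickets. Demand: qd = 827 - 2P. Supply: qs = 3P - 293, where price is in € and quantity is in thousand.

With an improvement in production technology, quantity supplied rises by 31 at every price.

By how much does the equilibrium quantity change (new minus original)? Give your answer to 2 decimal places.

Before the shock: 827 - 2P = 3P - 293 ⇒ 1120 = 5P ⇒ P = 224, q = 379.
With the change applied: demand qd = 827 - 2P, supply qs = 3P - 262.
Clearing the new market: 827 - 2P = 3P - 262, so P = 217.8 and q = 391.4.
Δq = 391.4 − 379 = +12.40.

+12.40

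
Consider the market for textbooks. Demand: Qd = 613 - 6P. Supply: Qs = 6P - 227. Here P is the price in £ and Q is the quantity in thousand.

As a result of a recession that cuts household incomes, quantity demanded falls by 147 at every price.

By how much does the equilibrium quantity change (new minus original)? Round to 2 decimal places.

-73.50

Before the shock: 613 - 6P = 6P - 227 ⇒ 840 = 12P ⇒ P = 70, Q = 193.
The new curves are Qd = 466 - 6P (demand) and Qs = 6P - 227 (supply).
Setting them equal: 466 - 6P = 6P - 227 → 693 = 12P, so P = 57.75 and Q = 119.5.
ΔQ = 119.5 − 193 = -73.50.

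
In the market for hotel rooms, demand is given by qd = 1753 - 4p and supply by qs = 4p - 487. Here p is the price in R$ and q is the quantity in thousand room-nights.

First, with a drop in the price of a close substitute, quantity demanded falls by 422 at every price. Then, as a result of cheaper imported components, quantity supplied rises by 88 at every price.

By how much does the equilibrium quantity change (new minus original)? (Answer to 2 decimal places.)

Solve the original market: 1753 - 4p = 4p - 487, hence p = 280 and q = 633.
After the shift, demand is qd = 1331 - 4p and supply is qs = 4p - 399.
Equate the new curves: 1331 - 4p = 4p - 399, giving 1730 = 8p, p = 216.25, q = 466.
Δq = 466 − 633 = -167.00.

-167.00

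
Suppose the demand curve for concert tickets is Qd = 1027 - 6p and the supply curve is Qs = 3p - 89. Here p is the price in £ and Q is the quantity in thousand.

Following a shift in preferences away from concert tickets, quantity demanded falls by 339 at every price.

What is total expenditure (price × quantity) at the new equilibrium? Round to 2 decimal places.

Initially, 1027 - 6p = 3p - 89, so 1116 = 9p and p = 124, Q = 283.
The new curves are Qd = 688 - 6p (demand) and Qs = 3p - 89 (supply).
Equate the new curves: 688 - 6p = 3p - 89, giving 777 = 9p, p = 259/3 ≈ 86.3333, Q = 170.
New expenditure = 86.3333 × 170 = 14676.67.

14676.67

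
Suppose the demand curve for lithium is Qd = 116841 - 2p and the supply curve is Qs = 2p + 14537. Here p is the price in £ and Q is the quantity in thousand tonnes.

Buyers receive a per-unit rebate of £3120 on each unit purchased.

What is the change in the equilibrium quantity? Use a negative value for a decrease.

Original equilibrium: 116841 - 2p = 2p + 14537 gives 102304 = 4p, so p = 25576 and Q = 65689.
Since buyers' out-of-pocket price is the market price minus the rebate, the effective demand curve becomes Qd = 123081 - 2p.
Setting them equal: 123081 - 2p = 2p + 14537 → 108544 = 4p, so p = 27136 and Q = 68809.
ΔQ = 68809 − 65689 = +3120.

+3120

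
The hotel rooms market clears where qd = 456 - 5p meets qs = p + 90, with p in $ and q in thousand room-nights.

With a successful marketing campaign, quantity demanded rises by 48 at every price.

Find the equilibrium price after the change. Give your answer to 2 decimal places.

Original equilibrium: 456 - 5p = p + 90 gives 366 = 6p, so p = 61 and q = 151.
The shock moves the curves to qd = 504 - 5p and qs = p + 90.
Setting them equal: 504 - 5p = p + 90 → 414 = 6p, so p = 69 and q = 159.

69.00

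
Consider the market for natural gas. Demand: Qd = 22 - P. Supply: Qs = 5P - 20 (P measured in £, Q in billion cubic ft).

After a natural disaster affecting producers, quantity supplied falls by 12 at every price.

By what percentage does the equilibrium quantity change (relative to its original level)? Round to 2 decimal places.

-13.33

Original equilibrium: 22 - P = 5P - 20 gives 42 = 6P, so P = 7 and Q = 15.
The shock moves the curves to Qd = 22 - P and Qs = 5P - 32.
New equilibrium: 22 - P = 5P - 32 ⇒ 54 = 6P ⇒ P = 9, Q = 13.
%ΔQ = (13 − 15) / 15 × 100 = -13.33%.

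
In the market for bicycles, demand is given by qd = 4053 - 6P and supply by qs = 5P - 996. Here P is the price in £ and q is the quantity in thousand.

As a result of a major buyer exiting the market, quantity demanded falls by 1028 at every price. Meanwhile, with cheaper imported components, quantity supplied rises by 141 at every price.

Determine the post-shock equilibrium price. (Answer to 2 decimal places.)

352.73

Initially, 4053 - 6P = 5P - 996, so 5049 = 11P and P = 459, q = 1299.
The new curves are qd = 3025 - 6P (demand) and qs = 5P - 855 (supply).
Setting them equal: 3025 - 6P = 5P - 855 → 3880 = 11P, so P = 3880/11 ≈ 352.7273 and q = 9995/11 ≈ 908.6364.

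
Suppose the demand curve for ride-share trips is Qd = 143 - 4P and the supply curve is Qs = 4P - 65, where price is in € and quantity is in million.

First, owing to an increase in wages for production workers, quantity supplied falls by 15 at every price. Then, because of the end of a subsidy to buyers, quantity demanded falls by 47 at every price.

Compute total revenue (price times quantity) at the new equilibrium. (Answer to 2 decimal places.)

176.00

Original equilibrium: 143 - 4P = 4P - 65 gives 208 = 8P, so P = 26 and Q = 39.
The shock moves the curves to Qd = 96 - 4P and Qs = 4P - 80.
New equilibrium: 96 - 4P = 4P - 80 ⇒ 176 = 8P ⇒ P = 22, Q = 8.
New expenditure = 22 × 8 = 176.00.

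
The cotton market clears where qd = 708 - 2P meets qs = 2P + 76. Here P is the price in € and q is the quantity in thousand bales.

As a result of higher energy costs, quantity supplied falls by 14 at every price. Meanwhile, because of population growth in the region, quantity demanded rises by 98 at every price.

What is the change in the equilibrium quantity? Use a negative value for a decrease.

+42

Solve the original market: 708 - 2P = 2P + 76, hence P = 158 and q = 392.
With the change applied: demand qd = 806 - 2P, supply qs = 2P + 62.
New equilibrium: 806 - 2P = 2P + 62 ⇒ 744 = 4P ⇒ P = 186, q = 434.
Δq = 434 − 392 = +42.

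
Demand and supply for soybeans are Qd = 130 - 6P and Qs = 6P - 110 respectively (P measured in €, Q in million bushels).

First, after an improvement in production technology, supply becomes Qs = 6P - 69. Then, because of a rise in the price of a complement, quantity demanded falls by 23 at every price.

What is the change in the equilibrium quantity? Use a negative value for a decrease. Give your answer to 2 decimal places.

Initially, 130 - 6P = 6P - 110, so 240 = 12P and P = 20, Q = 10.
After the shift, demand is Qd = 107 - 6P and supply is Qs = 6P - 69.
New equilibrium: 107 - 6P = 6P - 69 ⇒ 176 = 12P ⇒ P = 44/3 ≈ 14.6667, Q = 19.
ΔQ = 19 − 10 = +9.00.

+9.00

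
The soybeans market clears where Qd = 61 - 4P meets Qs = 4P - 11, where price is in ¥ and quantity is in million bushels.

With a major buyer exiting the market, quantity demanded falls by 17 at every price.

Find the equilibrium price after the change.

6.875

Solve the original market: 61 - 4P = 4P - 11, hence P = 9 and Q = 25.
After the shift, demand is Qd = 44 - 4P and supply is Qs = 4P - 11.
Equate the new curves: 44 - 4P = 4P - 11, giving 55 = 8P, P = 6.875, Q = 16.5.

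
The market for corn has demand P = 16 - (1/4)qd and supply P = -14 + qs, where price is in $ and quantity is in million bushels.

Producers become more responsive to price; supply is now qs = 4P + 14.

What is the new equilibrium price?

6.25

Solve the original market: 64 - 4P = P + 14, hence P = 10 and q = 24.
The new curves are qd = 64 - 4P (demand) and qs = 4P + 14 (supply).
Clearing the new market: 64 - 4P = 4P + 14, so P = 6.25 and q = 39.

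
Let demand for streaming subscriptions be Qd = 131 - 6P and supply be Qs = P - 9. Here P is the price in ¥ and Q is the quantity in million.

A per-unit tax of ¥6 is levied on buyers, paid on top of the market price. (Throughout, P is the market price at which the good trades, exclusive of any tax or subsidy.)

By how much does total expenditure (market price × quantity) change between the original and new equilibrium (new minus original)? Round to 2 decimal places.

Before the shock: 131 - 6P = P - 9 ⇒ 140 = 7P ⇒ P = 20, Q = 11.
Since buyers pay the price plus the tax, the effective demand curve becomes Qd = 95 - 6P.
New equilibrium: 95 - 6P = P - 9 ⇒ 104 = 7P ⇒ P = 104/7 ≈ 14.8571, Q = 41/7 ≈ 5.8571.
Expenditure moves from 20×11 = 220 to 14.8571×5.8571 = 87.0204; change = -132.98.

-132.98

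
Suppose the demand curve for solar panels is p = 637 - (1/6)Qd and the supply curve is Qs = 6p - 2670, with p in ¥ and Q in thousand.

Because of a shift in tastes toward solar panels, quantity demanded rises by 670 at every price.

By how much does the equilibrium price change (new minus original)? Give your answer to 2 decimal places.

+55.83

Before the shock: 3822 - 6p = 6p - 2670 ⇒ 6492 = 12p ⇒ p = 541, Q = 576.
The new curves are Qd = 4492 - 6p (demand) and Qs = 6p - 2670 (supply).
Equate the new curves: 4492 - 6p = 6p - 2670, giving 7162 = 12p, p = 3581/6 ≈ 596.8333, Q = 911.
Δp = 596.8333 − 541 = +55.83.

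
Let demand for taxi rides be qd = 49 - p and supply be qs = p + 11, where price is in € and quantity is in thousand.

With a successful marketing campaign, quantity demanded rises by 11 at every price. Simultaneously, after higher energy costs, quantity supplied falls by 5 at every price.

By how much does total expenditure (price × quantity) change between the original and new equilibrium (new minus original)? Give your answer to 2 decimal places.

+321.00

Before the shock: 49 - p = p + 11 ⇒ 38 = 2p ⇒ p = 19, q = 30.
After the shift, demand is qd = 60 - p and supply is qs = p + 6.
New equilibrium: 60 - p = p + 6 ⇒ 54 = 2p ⇒ p = 27, q = 33.
Expenditure moves from 19×30 = 570 to 27×33 = 891; change = +321.00.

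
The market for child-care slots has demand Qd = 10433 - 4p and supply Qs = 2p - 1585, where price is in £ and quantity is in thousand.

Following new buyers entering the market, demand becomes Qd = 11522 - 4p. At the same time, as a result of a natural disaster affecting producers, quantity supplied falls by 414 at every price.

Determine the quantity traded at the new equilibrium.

2508

Before the shock: 10433 - 4p = 2p - 1585 ⇒ 12018 = 6p ⇒ p = 2003, Q = 2421.
The shock moves the curves to Qd = 11522 - 4p and Qs = 2p - 1999.
New equilibrium: 11522 - 4p = 2p - 1999 ⇒ 13521 = 6p ⇒ p = 2253.5, Q = 2508.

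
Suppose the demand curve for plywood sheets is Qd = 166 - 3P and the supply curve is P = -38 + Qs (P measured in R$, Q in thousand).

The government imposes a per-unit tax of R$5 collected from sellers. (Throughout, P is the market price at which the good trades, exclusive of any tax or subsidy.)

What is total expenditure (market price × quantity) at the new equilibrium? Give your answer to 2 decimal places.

2202.81

Before the shock: 166 - 3P = P + 38 ⇒ 128 = 4P ⇒ P = 32, Q = 70.
Since sellers keep the price net of the tax, the effective supply curve becomes Qs = P + 33.
Equate the new curves: 166 - 3P = P + 33, giving 133 = 4P, P = 33.25, Q = 66.25.
New expenditure = 33.25 × 66.25 = 2202.81.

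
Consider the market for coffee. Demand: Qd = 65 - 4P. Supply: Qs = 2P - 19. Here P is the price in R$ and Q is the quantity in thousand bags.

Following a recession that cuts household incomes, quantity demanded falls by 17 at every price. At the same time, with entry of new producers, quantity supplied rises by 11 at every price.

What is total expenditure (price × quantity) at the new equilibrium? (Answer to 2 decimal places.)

99.56

Original equilibrium: 65 - 4P = 2P - 19 gives 84 = 6P, so P = 14 and Q = 9.
With the change applied: demand Qd = 48 - 4P, supply Qs = 2P - 8.
Equate the new curves: 48 - 4P = 2P - 8, giving 56 = 6P, P = 28/3 ≈ 9.3333, Q = 32/3 ≈ 10.6667.
New expenditure = 9.3333 × 10.6667 = 99.56.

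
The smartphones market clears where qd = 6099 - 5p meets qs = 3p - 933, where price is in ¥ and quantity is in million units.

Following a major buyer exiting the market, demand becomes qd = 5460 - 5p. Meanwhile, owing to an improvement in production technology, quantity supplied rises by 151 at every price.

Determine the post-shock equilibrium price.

780.25

Before the shock: 6099 - 5p = 3p - 933 ⇒ 7032 = 8p ⇒ p = 879, q = 1704.
With the change applied: demand qd = 5460 - 5p, supply qs = 3p - 782.
Equate the new curves: 5460 - 5p = 3p - 782, giving 6242 = 8p, p = 780.25, q = 1558.75.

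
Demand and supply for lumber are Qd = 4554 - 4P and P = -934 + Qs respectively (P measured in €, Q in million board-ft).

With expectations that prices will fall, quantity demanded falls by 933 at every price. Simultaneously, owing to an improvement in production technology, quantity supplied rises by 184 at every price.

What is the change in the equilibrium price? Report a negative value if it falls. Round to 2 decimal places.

Original equilibrium: 4554 - 4P = P + 934 gives 3620 = 5P, so P = 724 and Q = 1658.
With the change applied: demand Qd = 3621 - 4P, supply Qs = P + 1118.
New equilibrium: 3621 - 4P = P + 1118 ⇒ 2503 = 5P ⇒ P = 500.6, Q = 1618.6.
ΔP = 500.6 − 724 = -223.40.

-223.40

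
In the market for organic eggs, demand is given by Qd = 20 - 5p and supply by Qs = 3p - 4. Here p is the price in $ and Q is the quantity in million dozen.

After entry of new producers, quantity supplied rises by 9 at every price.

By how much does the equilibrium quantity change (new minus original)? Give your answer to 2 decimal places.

+5.63

Before the shock: 20 - 5p = 3p - 4 ⇒ 24 = 8p ⇒ p = 3, Q = 5.
With the change applied: demand Qd = 20 - 5p, supply Qs = 3p + 5.
New equilibrium: 20 - 5p = 3p + 5 ⇒ 15 = 8p ⇒ p = 1.875, Q = 10.625.
ΔQ = 10.625 − 5 = +5.63.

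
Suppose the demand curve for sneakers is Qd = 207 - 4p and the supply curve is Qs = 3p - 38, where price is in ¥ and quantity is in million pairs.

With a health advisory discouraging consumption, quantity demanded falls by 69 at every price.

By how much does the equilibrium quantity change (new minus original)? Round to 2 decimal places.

Solve the original market: 207 - 4p = 3p - 38, hence p = 35 and Q = 67.
After the shift, demand is Qd = 138 - 4p and supply is Qs = 3p - 38.
Clearing the new market: 138 - 4p = 3p - 38, so p = 176/7 ≈ 25.1429 and Q = 262/7 ≈ 37.4286.
ΔQ = 37.4286 − 67 = -29.57.

-29.57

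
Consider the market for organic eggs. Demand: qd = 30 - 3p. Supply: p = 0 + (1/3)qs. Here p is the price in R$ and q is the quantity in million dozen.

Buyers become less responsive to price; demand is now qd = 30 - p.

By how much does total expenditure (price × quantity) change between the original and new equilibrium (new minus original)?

Before the shock: 30 - 3p = 3p ⇒ 30 = 6p ⇒ p = 5, q = 15.
After the shift, demand is qd = 30 - p and supply is qs = 3p.
Clearing the new market: 30 - p = 3p, so p = 7.5 and q = 22.5.
Expenditure moves from 5×15 = 75 to 7.5×22.5 = 168.75; change = +93.75.

+93.75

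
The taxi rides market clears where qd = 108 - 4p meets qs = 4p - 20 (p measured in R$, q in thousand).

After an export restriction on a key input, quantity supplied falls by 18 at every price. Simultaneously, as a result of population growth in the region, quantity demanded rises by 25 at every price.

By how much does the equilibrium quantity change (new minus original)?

Before the shock: 108 - 4p = 4p - 20 ⇒ 128 = 8p ⇒ p = 16, q = 44.
With the change applied: demand qd = 133 - 4p, supply qs = 4p - 38.
Setting them equal: 133 - 4p = 4p - 38 → 171 = 8p, so p = 21.375 and q = 47.5.
Δq = 47.5 − 44 = +3.5.

+3.5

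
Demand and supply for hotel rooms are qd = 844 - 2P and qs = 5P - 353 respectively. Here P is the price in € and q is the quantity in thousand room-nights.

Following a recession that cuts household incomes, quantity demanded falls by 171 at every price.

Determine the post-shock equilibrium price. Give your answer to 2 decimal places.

Original equilibrium: 844 - 2P = 5P - 353 gives 1197 = 7P, so P = 171 and q = 502.
After the shift, demand is qd = 673 - 2P and supply is qs = 5P - 353.
New equilibrium: 673 - 2P = 5P - 353 ⇒ 1026 = 7P ⇒ P = 1026/7 ≈ 146.5714, q = 2659/7 ≈ 379.8571.

146.57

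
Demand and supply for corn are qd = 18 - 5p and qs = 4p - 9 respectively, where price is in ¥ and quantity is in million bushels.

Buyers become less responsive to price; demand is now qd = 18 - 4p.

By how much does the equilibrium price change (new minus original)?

+0.375

Before the shock: 18 - 5p = 4p - 9 ⇒ 27 = 9p ⇒ p = 3, q = 3.
The new curves are qd = 18 - 4p (demand) and qs = 4p - 9 (supply).
Equate the new curves: 18 - 4p = 4p - 9, giving 27 = 8p, p = 3.375, q = 4.5.
Δp = 3.375 − 3 = +0.375.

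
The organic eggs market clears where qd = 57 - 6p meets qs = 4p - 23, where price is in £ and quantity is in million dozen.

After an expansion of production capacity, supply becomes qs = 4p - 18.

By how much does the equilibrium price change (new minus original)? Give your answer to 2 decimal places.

Solve the original market: 57 - 6p = 4p - 23, hence p = 8 and q = 9.
After the shift, demand is qd = 57 - 6p and supply is qs = 4p - 18.
Setting them equal: 57 - 6p = 4p - 18 → 75 = 10p, so p = 7.5 and q = 12.
Δp = 7.5 − 8 = -0.50.

-0.50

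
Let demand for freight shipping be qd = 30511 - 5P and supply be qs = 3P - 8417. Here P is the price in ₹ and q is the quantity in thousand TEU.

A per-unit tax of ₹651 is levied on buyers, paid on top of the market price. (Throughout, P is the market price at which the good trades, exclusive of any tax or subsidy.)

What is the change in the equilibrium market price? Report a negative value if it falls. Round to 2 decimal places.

Solve the original market: 30511 - 5P = 3P - 8417, hence P = 4866 and q = 6181.
Since buyers pay the price plus the tax, the effective demand curve becomes qd = 27256 - 5P.
Equate the new curves: 27256 - 5P = 3P - 8417, giving 35673 = 8P, P = 4459.125, q = 4960.375.
ΔP = 4459.125 − 4866 = -406.88.

-406.88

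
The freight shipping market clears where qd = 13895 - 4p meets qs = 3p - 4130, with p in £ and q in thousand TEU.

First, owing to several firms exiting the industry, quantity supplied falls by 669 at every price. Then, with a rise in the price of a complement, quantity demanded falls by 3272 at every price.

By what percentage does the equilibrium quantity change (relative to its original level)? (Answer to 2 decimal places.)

Original equilibrium: 13895 - 4p = 3p - 4130 gives 18025 = 7p, so p = 2575 and q = 3595.
With the change applied: demand qd = 10623 - 4p, supply qs = 3p - 4799.
Clearing the new market: 10623 - 4p = 3p - 4799, so p = 15422/7 ≈ 2203.1429 and q = 12673/7 ≈ 1810.4286.
%Δq = (1810.4286 − 3595) / 3595 × 100 = -49.64%.

-49.64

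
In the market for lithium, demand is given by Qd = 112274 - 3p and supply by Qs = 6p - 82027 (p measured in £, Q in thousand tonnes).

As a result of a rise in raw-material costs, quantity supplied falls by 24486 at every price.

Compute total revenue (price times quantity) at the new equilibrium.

Initially, 112274 - 3p = 6p - 82027, so 194301 = 9p and p = 21589, Q = 47507.
After the shift, demand is Qd = 112274 - 3p and supply is Qs = 6p - 106513.
Setting them equal: 112274 - 3p = 6p - 106513 → 218787 = 9p, so p = 72929/3 ≈ 24309.6667 and Q = 39345.
New expenditure = 24309.6667 × 39345 = 956463835.

956463835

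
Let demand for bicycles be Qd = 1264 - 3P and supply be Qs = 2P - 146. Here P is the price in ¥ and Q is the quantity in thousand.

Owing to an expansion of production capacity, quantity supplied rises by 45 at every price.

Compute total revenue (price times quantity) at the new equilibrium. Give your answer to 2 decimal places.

121485.00

Initially, 1264 - 3P = 2P - 146, so 1410 = 5P and P = 282, Q = 418.
With the change applied: demand Qd = 1264 - 3P, supply Qs = 2P - 101.
Equate the new curves: 1264 - 3P = 2P - 101, giving 1365 = 5P, P = 273, Q = 445.
New expenditure = 273 × 445 = 121485.00.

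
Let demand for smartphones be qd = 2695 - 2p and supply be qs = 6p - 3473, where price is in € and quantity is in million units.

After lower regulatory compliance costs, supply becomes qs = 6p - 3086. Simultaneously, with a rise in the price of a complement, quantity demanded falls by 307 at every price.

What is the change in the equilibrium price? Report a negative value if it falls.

Initially, 2695 - 2p = 6p - 3473, so 6168 = 8p and p = 771, q = 1153.
The new curves are qd = 2388 - 2p (demand) and qs = 6p - 3086 (supply).
Equate the new curves: 2388 - 2p = 6p - 3086, giving 5474 = 8p, p = 684.25, q = 1019.5.
Δp = 684.25 − 771 = -86.75.

-86.75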